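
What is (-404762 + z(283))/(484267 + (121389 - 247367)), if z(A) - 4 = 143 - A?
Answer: -404898/358289 ≈ -1.1301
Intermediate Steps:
z(A) = 147 - A (z(A) = 4 + (143 - A) = 147 - A)
(-404762 + z(283))/(484267 + (121389 - 247367)) = (-404762 + (147 - 1*283))/(484267 + (121389 - 247367)) = (-404762 + (147 - 283))/(484267 - 125978) = (-404762 - 136)/358289 = -404898*1/358289 = -404898/358289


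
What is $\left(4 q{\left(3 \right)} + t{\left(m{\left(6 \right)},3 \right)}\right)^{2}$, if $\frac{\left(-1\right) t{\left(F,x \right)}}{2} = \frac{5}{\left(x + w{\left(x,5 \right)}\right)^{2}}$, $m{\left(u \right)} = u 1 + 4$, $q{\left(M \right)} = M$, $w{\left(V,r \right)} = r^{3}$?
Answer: $\frac{9662693401}{67108864} \approx 143.99$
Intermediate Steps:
$m{\left(u \right)} = 4 + u$ ($m{\left(u \right)} = u + 4 = 4 + u$)
$t{\left(F,x \right)} = - \frac{10}{\left(125 + x\right)^{2}}$ ($t{\left(F,x \right)} = - 2 \frac{5}{\left(x + 5^{3}\right)^{2}} = - 2 \frac{5}{\left(x + 125\right)^{2}} = - 2 \frac{5}{\left(125 + x\right)^{2}} = - \frac{10}{\left(125 + x\right)^{2}}$)
$\left(4 q{\left(3 \right)} + t{\left(m{\left(6 \right)},3 \right)}\right)^{2} = \left(4 \cdot 3 - \frac{10}{\left(125 + 3\right)^{2}}\right)^{2} = \left(12 - \frac{10}{16384}\right)^{2} = \left(12 - \frac{5}{8192}\right)^{2} = \left(\frac{98299}{8192}\right)^{2} = \frac{9662693401}{67108864}$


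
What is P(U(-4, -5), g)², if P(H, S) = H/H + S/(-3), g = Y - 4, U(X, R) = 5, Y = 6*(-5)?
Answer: 1369/9 ≈ 152.11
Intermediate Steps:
Y = -30
g = -34 (g = -30 - 4 = -34)
P(H, S) = 1 - S/3 (P(H, S) = 1 + S*(-⅓) = 1 - S/3)
P(U(-4, -5), g)² = (1 - ⅓*(-34))² = (1 + 34/3)² = (37/3)² = 1369/9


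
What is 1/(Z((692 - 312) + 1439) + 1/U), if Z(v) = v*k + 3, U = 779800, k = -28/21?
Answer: -2339400/5666806597 ≈ -0.00041283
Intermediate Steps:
k = -4/3 (k = -28*1/21 = -4/3 ≈ -1.3333)
Z(v) = 3 - 4*v/3 (Z(v) = v*(-4/3) + 3 = -4*v/3 + 3 = 3 - 4*v/3)
1/(Z((692 - 312) + 1439) + 1/U) = 1/((3 - 4*((692 - 312) + 1439)/3) + 1/779800) = 1/((3 - 4*(380 + 1439)/3) + 1/779800) = 1/((3 - 4/3*1819) + 1/779800) = 1/((3 - 7276/3) + 1/779800) = 1/(-7267/3 + 1/779800) = 1/(-5666806597/2339400) = -2339400/5666806597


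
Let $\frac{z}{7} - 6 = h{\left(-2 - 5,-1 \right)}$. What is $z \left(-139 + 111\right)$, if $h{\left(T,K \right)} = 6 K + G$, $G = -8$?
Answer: $1568$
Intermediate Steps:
$h{\left(T,K \right)} = -8 + 6 K$ ($h{\left(T,K \right)} = 6 K - 8 = -8 + 6 K$)
$z = -56$ ($z = 42 + 7 \left(-8 + 6 \left(-1\right)\right) = 42 + 7 \left(-8 - 6\right) = 42 + 7 \left(-14\right) = 42 - 98 = -56$)
$z \left(-139 + 111\right) = - 56 \left(-139 + 111\right) = \left(-56\right) \left(-28\right) = 1568$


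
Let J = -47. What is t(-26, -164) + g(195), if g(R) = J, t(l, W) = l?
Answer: -73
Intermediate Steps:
g(R) = -47
t(-26, -164) + g(195) = -26 - 47 = -73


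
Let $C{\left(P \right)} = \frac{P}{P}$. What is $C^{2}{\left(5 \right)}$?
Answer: $1$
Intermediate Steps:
$C{\left(P \right)} = 1$
$C^{2}{\left(5 \right)} = 1^{2} = 1$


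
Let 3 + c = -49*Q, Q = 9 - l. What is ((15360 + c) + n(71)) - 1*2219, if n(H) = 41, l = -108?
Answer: 7446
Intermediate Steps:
Q = 117 (Q = 9 - 1*(-108) = 9 + 108 = 117)
c = -5736 (c = -3 - 49*117 = -3 - 5733 = -5736)
((15360 + c) + n(71)) - 1*2219 = ((15360 - 5736) + 41) - 1*2219 = (9624 + 41) - 2219 = 9665 - 2219 = 7446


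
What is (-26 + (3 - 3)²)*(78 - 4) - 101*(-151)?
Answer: 13327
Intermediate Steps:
(-26 + (3 - 3)²)*(78 - 4) - 101*(-151) = (-26 + 0²)*74 + 15251 = (-26 + 0)*74 + 15251 = -26*74 + 15251 = -1924 + 15251 = 13327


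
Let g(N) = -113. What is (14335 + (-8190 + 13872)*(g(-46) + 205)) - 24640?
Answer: 512439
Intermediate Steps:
(14335 + (-8190 + 13872)*(g(-46) + 205)) - 24640 = (14335 + (-8190 + 13872)*(-113 + 205)) - 24640 = (14335 + 5682*92) - 24640 = (14335 + 522744) - 24640 = 537079 - 24640 = 512439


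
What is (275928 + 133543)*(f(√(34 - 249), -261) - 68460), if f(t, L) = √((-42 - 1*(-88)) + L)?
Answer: -28032384660 + 409471*I*√215 ≈ -2.8032e+10 + 6.004e+6*I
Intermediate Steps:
f(t, L) = √(46 + L) (f(t, L) = √((-42 + 88) + L) = √(46 + L))
(275928 + 133543)*(f(√(34 - 249), -261) - 68460) = (275928 + 133543)*(√(46 - 261) - 68460) = 409471*(√(-215) - 68460) = 409471*(I*√215 - 68460) = 409471*(-68460 + I*√215) = -28032384660 + 409471*I*√215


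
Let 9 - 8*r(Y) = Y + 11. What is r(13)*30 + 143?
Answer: 347/4 ≈ 86.750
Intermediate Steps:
r(Y) = -¼ - Y/8 (r(Y) = 9/8 - (Y + 11)/8 = 9/8 - (11 + Y)/8 = 9/8 + (-11/8 - Y/8) = -¼ - Y/8)
r(13)*30 + 143 = (-¼ - ⅛*13)*30 + 143 = (-¼ - 13/8)*30 + 143 = -15/8*30 + 143 = -225/4 + 143 = 347/4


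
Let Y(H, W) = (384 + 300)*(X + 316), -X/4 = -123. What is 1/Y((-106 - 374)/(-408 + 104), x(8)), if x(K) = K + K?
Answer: 1/552672 ≈ 1.8094e-6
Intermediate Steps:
X = 492 (X = -4*(-123) = 492)
x(K) = 2*K
Y(H, W) = 552672 (Y(H, W) = (384 + 300)*(492 + 316) = 684*808 = 552672)
1/Y((-106 - 374)/(-408 + 104), x(8)) = 1/552672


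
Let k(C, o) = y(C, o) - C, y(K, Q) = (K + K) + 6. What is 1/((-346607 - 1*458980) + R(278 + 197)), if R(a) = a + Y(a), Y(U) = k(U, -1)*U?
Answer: -1/576637 ≈ -1.7342e-6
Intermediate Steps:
y(K, Q) = 6 + 2*K (y(K, Q) = 2*K + 6 = 6 + 2*K)
k(C, o) = 6 + C (k(C, o) = (6 + 2*C) - C = 6 + C)
Y(U) = U*(6 + U) (Y(U) = (6 + U)*U = U*(6 + U))
R(a) = a + a*(6 + a)
1/((-346607 - 1*458980) + R(278 + 197)) = 1/((-346607 - 1*458980) + (278 + 197)*(7 + (278 + 197))) = 1/((-346607 - 458980) + 475*(7 + 475)) = 1/(-805587 + 475*482) = 1/(-805587 + 228950) = 1/(-576637) = -1/576637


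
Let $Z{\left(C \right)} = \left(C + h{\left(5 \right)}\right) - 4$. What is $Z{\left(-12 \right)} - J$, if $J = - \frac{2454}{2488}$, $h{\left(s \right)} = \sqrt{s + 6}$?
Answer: $- \frac{18677}{1244} + \sqrt{11} \approx -11.697$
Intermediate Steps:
$h{\left(s \right)} = \sqrt{6 + s}$
$J = - \frac{1227}{1244}$ ($J = \left(-2454\right) \frac{1}{2488} = - \frac{1227}{1244} \approx -0.98633$)
$Z{\left(C \right)} = -4 + C + \sqrt{11}$ ($Z{\left(C \right)} = \left(C + \sqrt{6 + 5}\right) - 4 = \left(C + \sqrt{11}\right) - 4 = -4 + C + \sqrt{11}$)
$Z{\left(-12 \right)} - J = \left(-4 - 12 + \sqrt{11}\right) - - \frac{1227}{1244} = \left(-16 + \sqrt{11}\right) + \frac{1227}{1244} = - \frac{18677}{1244} + \sqrt{11}$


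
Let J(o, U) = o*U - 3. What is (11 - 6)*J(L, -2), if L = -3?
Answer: 15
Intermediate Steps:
J(o, U) = -3 + U*o (J(o, U) = U*o - 3 = -3 + U*o)
(11 - 6)*J(L, -2) = (11 - 6)*(-3 - 2*(-3)) = 5*(-3 + 6) = 5*3 = 15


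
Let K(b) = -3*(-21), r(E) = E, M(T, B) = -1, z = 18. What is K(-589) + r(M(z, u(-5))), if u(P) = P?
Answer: 62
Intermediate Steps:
K(b) = 63
K(-589) + r(M(z, u(-5))) = 63 - 1 = 62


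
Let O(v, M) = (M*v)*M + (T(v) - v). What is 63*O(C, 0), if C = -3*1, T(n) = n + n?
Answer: -189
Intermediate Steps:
T(n) = 2*n
C = -3
O(v, M) = v + v*M² (O(v, M) = (M*v)*M + (2*v - v) = v*M² + v = v + v*M²)
63*O(C, 0) = 63*(-3*(1 + 0²)) = 63*(-3*(1 + 0)) = 63*(-3*1) = 63*(-3) = -189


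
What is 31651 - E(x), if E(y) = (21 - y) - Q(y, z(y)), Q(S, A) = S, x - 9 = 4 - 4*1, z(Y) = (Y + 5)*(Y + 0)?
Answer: 31648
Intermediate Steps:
z(Y) = Y*(5 + Y) (z(Y) = (5 + Y)*Y = Y*(5 + Y))
x = 9 (x = 9 + (4 - 4*1) = 9 + (4 - 4) = 9 + 0 = 9)
E(y) = 21 - 2*y (E(y) = (21 - y) - y = 21 - 2*y)
31651 - E(x) = 31651 - (21 - 2*9) = 31651 - (21 - 18) = 31651 - 1*3 = 31651 - 3 = 31648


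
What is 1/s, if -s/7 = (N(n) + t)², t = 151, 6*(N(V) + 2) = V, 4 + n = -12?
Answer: -9/1349047 ≈ -6.6714e-6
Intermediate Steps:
n = -16 (n = -4 - 12 = -16)
N(V) = -2 + V/6
s = -1349047/9 (s = -7*((-2 + (⅙)*(-16)) + 151)² = -7*((-2 - 8/3) + 151)² = -7*(-14/3 + 151)² = -7*(439/3)² = -7*192721/9 = -1349047/9 ≈ -1.4989e+5)
1/s = 1/(-1349047/9) = -9/1349047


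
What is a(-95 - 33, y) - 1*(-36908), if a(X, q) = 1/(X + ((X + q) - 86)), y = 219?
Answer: 4539683/123 ≈ 36908.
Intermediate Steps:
a(X, q) = 1/(-86 + q + 2*X) (a(X, q) = 1/(X + (-86 + X + q)) = 1/(-86 + q + 2*X))
a(-95 - 33, y) - 1*(-36908) = 1/(-86 + 219 + 2*(-95 - 33)) - 1*(-36908) = 1/(-86 + 219 + 2*(-128)) + 36908 = 1/(-86 + 219 - 256) + 36908 = 1/(-123) + 36908 = -1/123 + 36908 = 4539683/123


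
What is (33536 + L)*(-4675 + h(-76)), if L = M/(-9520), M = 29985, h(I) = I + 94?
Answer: -297333369379/1904 ≈ -1.5616e+8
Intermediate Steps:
h(I) = 94 + I
L = -5997/1904 (L = 29985/(-9520) = 29985*(-1/9520) = -5997/1904 ≈ -3.1497)
(33536 + L)*(-4675 + h(-76)) = (33536 - 5997/1904)*(-4675 + (94 - 76)) = 63846547*(-4675 + 18)/1904 = (63846547/1904)*(-4657) = -297333369379/1904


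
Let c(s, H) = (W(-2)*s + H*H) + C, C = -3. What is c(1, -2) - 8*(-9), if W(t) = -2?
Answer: 71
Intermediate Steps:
c(s, H) = -3 + H² - 2*s (c(s, H) = (-2*s + H*H) - 3 = (-2*s + H²) - 3 = (H² - 2*s) - 3 = -3 + H² - 2*s)
c(1, -2) - 8*(-9) = (-3 + (-2)² - 2*1) - 8*(-9) = (-3 + 4 - 2) + 72 = -1 + 72 = 71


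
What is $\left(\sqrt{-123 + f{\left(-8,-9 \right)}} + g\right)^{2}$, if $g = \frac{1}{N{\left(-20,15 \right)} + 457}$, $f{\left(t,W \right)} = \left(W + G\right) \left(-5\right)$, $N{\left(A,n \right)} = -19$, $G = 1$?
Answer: $- \frac{15923051}{191844} + \frac{i \sqrt{83}}{219} \approx -83.0 + 0.0416 i$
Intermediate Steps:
$f{\left(t,W \right)} = -5 - 5 W$ ($f{\left(t,W \right)} = \left(W + 1\right) \left(-5\right) = \left(1 + W\right) \left(-5\right) = -5 - 5 W$)
$g = \frac{1}{438}$ ($g = \frac{1}{-19 + 457} = \frac{1}{438} \approx 0.0022831$)
$\left(\sqrt{-123 + f{\left(-8,-9 \right)}} + g\right)^{2} = \left(\sqrt{-123 - -40} + \frac{1}{438}\right)^{2} = \left(\sqrt{-123 + \left(-5 + 45\right)} + \frac{1}{438}\right)^{2} = \left(\sqrt{-123 + 40} + \frac{1}{438}\right)^{2} = \left(\sqrt{-83} + \frac{1}{438}\right)^{2} = \left(i \sqrt{83} + \frac{1}{438}\right)^{2} = \left(\frac{1}{438} + i \sqrt{83}\right)^{2}$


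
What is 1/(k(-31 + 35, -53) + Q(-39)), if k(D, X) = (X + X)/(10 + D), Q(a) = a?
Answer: -7/326 ≈ -0.021472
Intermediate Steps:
k(D, X) = 2*X/(10 + D) (k(D, X) = (2*X)/(10 + D) = 2*X/(10 + D))
1/(k(-31 + 35, -53) + Q(-39)) = 1/(2*(-53)/(10 + (-31 + 35)) - 39) = 1/(2*(-53)/(10 + 4) - 39) = 1/(2*(-53)/14 - 39) = 1/(2*(-53)*(1/14) - 39) = 1/(-53/7 - 39) = 1/(-326/7) = -7/326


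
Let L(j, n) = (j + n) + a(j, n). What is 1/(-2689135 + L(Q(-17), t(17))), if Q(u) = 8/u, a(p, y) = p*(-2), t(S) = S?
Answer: -17/45714998 ≈ -3.7187e-7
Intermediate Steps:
a(p, y) = -2*p
L(j, n) = n - j (L(j, n) = (j + n) - 2*j = n - j)
1/(-2689135 + L(Q(-17), t(17))) = 1/(-2689135 + (17 - 8/(-17))) = 1/(-2689135 + (17 - 8*(-1)/17)) = 1/(-2689135 + (17 - 1*(-8/17))) = 1/(-2689135 + (17 + 8/17)) = 1/(-2689135 + 297/17) = 1/(-45714998/17) = -17/45714998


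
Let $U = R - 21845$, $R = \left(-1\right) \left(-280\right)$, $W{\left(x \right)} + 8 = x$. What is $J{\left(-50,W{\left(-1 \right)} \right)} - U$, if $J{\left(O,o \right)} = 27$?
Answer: $21592$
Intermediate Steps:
$W{\left(x \right)} = -8 + x$
$R = 280$
$U = -21565$ ($U = 280 - 21845 = -21565$)
$J{\left(-50,W{\left(-1 \right)} \right)} - U = 27 - -21565 = 27 + 21565 = 21592$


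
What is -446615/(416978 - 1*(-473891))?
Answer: -446615/890869 ≈ -0.50132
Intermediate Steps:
-446615/(416978 - 1*(-473891)) = -446615/(416978 + 473891) = -446615/890869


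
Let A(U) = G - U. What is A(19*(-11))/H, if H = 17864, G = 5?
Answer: 107/8932 ≈ 0.011979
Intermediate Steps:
A(U) = 5 - U
A(19*(-11))/H = (5 - 19*(-11))/17864 = (5 - 1*(-209))*(1/17864) = (5 + 209)*(1/17864) = 214*(1/17864) = 107/8932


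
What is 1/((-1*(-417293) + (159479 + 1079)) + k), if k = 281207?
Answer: 1/859058 ≈ 1.1641e-6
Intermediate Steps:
1/((-1*(-417293) + (159479 + 1079)) + k) = 1/((-1*(-417293) + (159479 + 1079)) + 281207) = 1/((417293 + 160558) + 281207) = 1/(577851 + 281207) = 1/859058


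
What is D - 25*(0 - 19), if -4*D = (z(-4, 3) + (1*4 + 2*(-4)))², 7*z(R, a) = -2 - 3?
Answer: 92011/196 ≈ 469.44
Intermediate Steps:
z(R, a) = -5/7 (z(R, a) = (-2 - 3)/7 = (⅐)*(-5) = -5/7)
D = -1089/196 (D = -(-5/7 + (1*4 + 2*(-4)))²/4 = -(-5/7 + (4 - 8))²/4 = -(-5/7 - 4)²/4 = -(-33/7)²/4 = -¼*1089/49 = -1089/196 ≈ -5.5561)
D - 25*(0 - 19) = -1089/196 - 25*(0 - 19) = -1089/196 - 25*(-19) = -1089/196 + 475 = 92011/196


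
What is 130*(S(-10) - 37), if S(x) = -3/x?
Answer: -4771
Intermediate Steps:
130*(S(-10) - 37) = 130*(-3/(-10) - 37) = 130*(-3*(-⅒) - 37) = 130*(3/10 - 37) = 130*(-367/10) = -4771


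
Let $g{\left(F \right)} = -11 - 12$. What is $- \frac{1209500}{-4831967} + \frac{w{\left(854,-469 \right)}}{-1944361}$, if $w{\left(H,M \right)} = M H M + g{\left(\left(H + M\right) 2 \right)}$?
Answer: $- \frac{905317210702357}{9395088188087} \approx -96.361$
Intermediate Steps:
$g{\left(F \right)} = -23$ ($g{\left(F \right)} = -11 - 12 = -23$)
$w{\left(H,M \right)} = -23 + H M^{2}$ ($w{\left(H,M \right)} = M H M - 23 = H M M - 23 = H M^{2} - 23 = -23 + H M^{2}$)
$- \frac{1209500}{-4831967} + \frac{w{\left(854,-469 \right)}}{-1944361} = - \frac{1209500}{-4831967} + \frac{-23 + 854 \left(-469\right)^{2}}{-1944361} = \left(-1209500\right) \left(- \frac{1}{4831967}\right) + \left(-23 + 854 \cdot 219961\right) \left(- \frac{1}{1944361}\right) = \frac{1209500}{4831967} + \left(-23 + 187846694\right) \left(- \frac{1}{1944361}\right) = \frac{1209500}{4831967} + 187846671 \left(- \frac{1}{1944361}\right) = \frac{1209500}{4831967} - \frac{187846671}{1944361} = - \frac{905317210702357}{9395088188087}$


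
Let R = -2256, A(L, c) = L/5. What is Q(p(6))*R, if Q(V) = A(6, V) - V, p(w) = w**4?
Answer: 14605344/5 ≈ 2.9211e+6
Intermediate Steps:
A(L, c) = L/5 (A(L, c) = L*(1/5) = L/5)
Q(V) = 6/5 - V (Q(V) = (1/5)*6 - V = 6/5 - V)
Q(p(6))*R = (6/5 - 1*6**4)*(-2256) = (6/5 - 1*1296)*(-2256) = (6/5 - 1296)*(-2256) = -6474/5*(-2256) = 14605344/5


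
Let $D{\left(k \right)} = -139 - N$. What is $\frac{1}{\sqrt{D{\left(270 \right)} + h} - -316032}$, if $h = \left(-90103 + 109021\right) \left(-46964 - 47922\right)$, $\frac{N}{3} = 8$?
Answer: $\frac{316032}{101671278535} - \frac{i \sqrt{1795053511}}{101671278535} \approx 3.1084 \cdot 10^{-6} - 4.1672 \cdot 10^{-7} i$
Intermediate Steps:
$N = 24$ ($N = 3 \cdot 8 = 24$)
$h = -1795053348$ ($h = 18918 \left(-94886\right) = -1795053348$)
$D{\left(k \right)} = -163$ ($D{\left(k \right)} = -139 - 24 = -163$)
$\frac{1}{\sqrt{D{\left(270 \right)} + h} - -316032} = \frac{1}{\sqrt{-163 - 1795053348} - -316032} = \frac{1}{\sqrt{-1795053511} + 316032} = \frac{1}{i \sqrt{1795053511} + 316032} = \frac{1}{316032 + i \sqrt{1795053511}}$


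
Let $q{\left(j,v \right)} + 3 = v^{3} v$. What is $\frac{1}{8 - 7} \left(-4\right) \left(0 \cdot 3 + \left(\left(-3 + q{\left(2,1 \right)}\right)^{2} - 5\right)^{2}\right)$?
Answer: $-1600$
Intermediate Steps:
$q{\left(j,v \right)} = -3 + v^{4}$ ($q{\left(j,v \right)} = -3 + v^{3} v = -3 + v^{4}$)
$\frac{1}{8 - 7} \left(-4\right) \left(0 \cdot 3 + \left(\left(-3 + q{\left(2,1 \right)}\right)^{2} - 5\right)^{2}\right) = \frac{1}{8 - 7} \left(-4\right) \left(0 \cdot 3 + \left(\left(-3 - \left(3 - 1^{4}\right)\right)^{2} - 5\right)^{2}\right) = 1^{-1} \left(-4\right) \left(0 + \left(\left(-3 + \left(-3 + 1\right)\right)^{2} - 5\right)^{2}\right) = 1 \left(-4\right) \left(0 + \left(\left(-3 - 2\right)^{2} - 5\right)^{2}\right) = - 4 \left(0 + \left(\left(-5\right)^{2} - 5\right)^{2}\right) = - 4 \left(0 + \left(25 - 5\right)^{2}\right) = - 4 \left(0 + 20^{2}\right) = - 4 \left(0 + 400\right) = \left(-4\right) 400 = -1600$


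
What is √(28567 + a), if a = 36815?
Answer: √65382 ≈ 255.70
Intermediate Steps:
√(28567 + a) = √(28567 + 36815) = √65382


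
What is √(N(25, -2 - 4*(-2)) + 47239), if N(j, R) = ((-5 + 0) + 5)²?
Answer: √47239 ≈ 217.35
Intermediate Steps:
N(j, R) = 0 (N(j, R) = (-5 + 5)² = 0² = 0)
√(N(25, -2 - 4*(-2)) + 47239) = √(0 + 47239) = √47239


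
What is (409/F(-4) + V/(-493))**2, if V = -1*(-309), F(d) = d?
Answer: 41157454129/3888784 ≈ 10584.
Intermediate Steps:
V = 309
(409/F(-4) + V/(-493))**2 = (409/(-4) + 309/(-493))**2 = (409*(-1/4) + 309*(-1/493))**2 = (-409/4 - 309/493)**2 = (-202873/1972)**2 = 41157454129/3888784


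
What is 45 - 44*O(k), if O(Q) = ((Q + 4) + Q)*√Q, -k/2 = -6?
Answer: 45 - 2464*√3 ≈ -4222.8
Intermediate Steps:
k = 12 (k = -2*(-6) = 12)
O(Q) = √Q*(4 + 2*Q) (O(Q) = ((4 + Q) + Q)*√Q = (4 + 2*Q)*√Q = √Q*(4 + 2*Q))
45 - 44*O(k) = 45 - 88*√12*(2 + 12) = 45 - 88*2*√3*14 = 45 - 2464*√3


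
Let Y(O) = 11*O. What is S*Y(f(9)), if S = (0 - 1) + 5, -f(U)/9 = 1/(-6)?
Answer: 66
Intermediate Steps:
f(U) = 3/2 (f(U) = -9/(-6) = -9*(-⅙) = 3/2)
S = 4 (S = -1 + 5 = 4)
S*Y(f(9)) = 4*(11*(3/2)) = 4*(33/2) = 66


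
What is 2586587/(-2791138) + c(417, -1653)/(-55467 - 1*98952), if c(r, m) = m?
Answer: -131601475613/143668246274 ≈ -0.91601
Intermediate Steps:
2586587/(-2791138) + c(417, -1653)/(-55467 - 1*98952) = 2586587/(-2791138) - 1653/(-55467 - 1*98952) = 2586587*(-1/2791138) - 1653/(-55467 - 98952) = -2586587/2791138 - 1653/(-154419) = -2586587/2791138 - 1653*(-1/154419) = -2586587/2791138 + 551/51473 = -131601475613/143668246274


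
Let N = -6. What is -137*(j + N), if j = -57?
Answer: 8631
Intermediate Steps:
-137*(j + N) = -137*(-57 - 6) = -137*(-63) = 8631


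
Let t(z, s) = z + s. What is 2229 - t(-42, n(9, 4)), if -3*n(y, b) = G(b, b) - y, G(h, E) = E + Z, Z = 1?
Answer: 6809/3 ≈ 2269.7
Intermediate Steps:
G(h, E) = 1 + E (G(h, E) = E + 1 = 1 + E)
n(y, b) = -1/3 - b/3 + y/3 (n(y, b) = -((1 + b) - y)/3 = -(1 + b - y)/3 = -1/3 - b/3 + y/3)
t(z, s) = s + z
2229 - t(-42, n(9, 4)) = 2229 - ((-1/3 - 1/3*4 + (1/3)*9) - 42) = 2229 - ((-1/3 - 4/3 + 3) - 42) = 2229 - (4/3 - 42) = 2229 - 1*(-122/3) = 2229 + 122/3 = 6809/3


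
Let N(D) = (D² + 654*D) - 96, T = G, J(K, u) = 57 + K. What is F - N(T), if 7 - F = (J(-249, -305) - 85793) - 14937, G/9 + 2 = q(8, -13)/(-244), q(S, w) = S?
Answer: 419190273/3721 ≈ 1.1266e+5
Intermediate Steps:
G = -1116/61 (G = -18 + 9*(8/(-244)) = -18 + 9*(8*(-1/244)) = -18 + 9*(-2/61) = -18 - 18/61 = -1116/61 ≈ -18.295)
T = -1116/61 ≈ -18.295
F = 100929 (F = 7 - (((57 - 249) - 85793) - 14937) = 7 - ((-192 - 85793) - 14937) = 7 - (-85985 - 14937) = 7 - 1*(-100922) = 7 + 100922 = 100929)
N(D) = -96 + D² + 654*D
F - N(T) = 100929 - (-96 + (-1116/61)² + 654*(-1116/61)) = 100929 - (-96 + 1245456/3721 - 729864/61) = 100929 - 1*(-43633464/3721) = 100929 + 43633464/3721 = 419190273/3721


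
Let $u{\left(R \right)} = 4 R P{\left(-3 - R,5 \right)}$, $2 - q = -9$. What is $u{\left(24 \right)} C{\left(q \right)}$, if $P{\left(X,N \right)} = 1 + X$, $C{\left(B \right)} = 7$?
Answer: $-17472$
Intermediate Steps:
$q = 11$ ($q = 2 - -9 = 2 + 9 = 11$)
$u{\left(R \right)} = 4 R \left(-2 - R\right)$ ($u{\left(R \right)} = 4 R \left(1 - \left(3 + R\right)\right) = 4 R \left(-2 - R\right)$)
$u{\left(24 \right)} C{\left(q \right)} = \left(-4\right) 24 \left(2 + 24\right) 7 = \left(-4\right) 24 \cdot 26 \cdot 7 = \left(-2496\right) 7 = -17472$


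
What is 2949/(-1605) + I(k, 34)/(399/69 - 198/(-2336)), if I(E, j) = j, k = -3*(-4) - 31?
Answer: 333714717/84327235 ≈ 3.9574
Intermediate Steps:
k = -19 (k = 12 - 31 = -19)
2949/(-1605) + I(k, 34)/(399/69 - 198/(-2336)) = 2949/(-1605) + 34/(399/69 - 198/(-2336)) = 2949*(-1/1605) + 34/(399*(1/69) - 198*(-1/2336)) = -983/535 + 34/(133/23 + 99/1168) = -983/535 + 34/(157621/26864) = -983/535 + 34*(26864/157621) = -983/535 + 913376/157621 = 333714717/84327235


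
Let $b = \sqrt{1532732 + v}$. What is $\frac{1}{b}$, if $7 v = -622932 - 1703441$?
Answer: $\frac{\sqrt{133377}}{400131} \approx 0.00091272$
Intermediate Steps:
$v = -332339$ ($v = \frac{-622932 - 1703441}{7} = \frac{1}{7} \left(-2326373\right) = -332339$)
$b = 3 \sqrt{133377}$ ($b = \sqrt{1532732 - 332339} = \sqrt{1200393} = 3 \sqrt{133377} \approx 1095.6$)
$\frac{1}{b} = \frac{1}{3 \sqrt{133377}} = \frac{\sqrt{133377}}{400131}$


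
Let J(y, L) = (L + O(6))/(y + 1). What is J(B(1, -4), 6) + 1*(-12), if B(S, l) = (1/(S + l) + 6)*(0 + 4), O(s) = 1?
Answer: -831/71 ≈ -11.704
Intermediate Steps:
B(S, l) = 24 + 4/(S + l) (B(S, l) = (6 + 1/(S + l))*4 = 24 + 4/(S + l))
J(y, L) = (1 + L)/(1 + y) (J(y, L) = (L + 1)/(y + 1) = (1 + L)/(1 + y))
J(B(1, -4), 6) + 1*(-12) = (1 + 6)/(1 + 4*(1 + 6*1 + 6*(-4))/(1 - 4)) + 1*(-12) = 7/(1 + 4*(1 + 6 - 24)/(-3)) - 12 = 7/(1 + 4*(-1/3)*(-17)) - 12 = 7/(1 + 68/3) - 12 = 7/(71/3) - 12 = (3/71)*7 - 12 = 21/71 - 12 = -831/71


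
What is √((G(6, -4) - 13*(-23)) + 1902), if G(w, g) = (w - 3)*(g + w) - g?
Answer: √2211 ≈ 47.021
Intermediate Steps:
G(w, g) = -g + (-3 + w)*(g + w) (G(w, g) = (-3 + w)*(g + w) - g = -g + (-3 + w)*(g + w))
√((G(6, -4) - 13*(-23)) + 1902) = √(((6² - 4*(-4) - 3*6 - 4*6) - 13*(-23)) + 1902) = √(((36 + 16 - 18 - 24) + 299) + 1902) = √((10 + 299) + 1902) = √(309 + 1902) = √2211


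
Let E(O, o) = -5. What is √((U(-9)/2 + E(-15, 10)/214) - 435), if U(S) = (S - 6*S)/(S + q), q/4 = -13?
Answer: I*√18548461235/6527 ≈ 20.866*I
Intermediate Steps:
q = -52 (q = 4*(-13) = -52)
U(S) = -5*S/(-52 + S) (U(S) = (S - 6*S)/(S - 52) = (-5*S)/(-52 + S) = -5*S/(-52 + S))
√((U(-9)/2 + E(-15, 10)/214) - 435) = √((-5*(-9)/(-52 - 9)/2 - 5/214) - 435) = √((-5*(-9)/(-61)*(½) - 5*1/214) - 435) = √((-5*(-9)*(-1/61)*(½) - 5/214) - 435) = √((-45/61*½ - 5/214) - 435) = √((-45/122 - 5/214) - 435) = √(-2560/6527 - 435) = √(-2841805/6527) = I*√18548461235/6527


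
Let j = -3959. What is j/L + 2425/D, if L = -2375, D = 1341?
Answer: 11068394/3184875 ≈ 3.4753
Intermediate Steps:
j/L + 2425/D = -3959/(-2375) + 2425/1341 = -3959*(-1/2375) + 2425*(1/1341) = 3959/2375 + 2425/1341 = 11068394/3184875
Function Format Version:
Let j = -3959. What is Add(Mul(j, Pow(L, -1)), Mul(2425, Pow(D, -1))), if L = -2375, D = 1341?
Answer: Rational(11068394, 3184875) ≈ 3.4753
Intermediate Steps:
Add(Mul(j, Pow(L, -1)), Mul(2425, Pow(D, -1))) = Add(Mul(-3959, Pow(-2375, -1)), Mul(2425, Pow(1341, -1))) = Add(Mul(-3959, Rational(-1, 2375)), Mul(2425, Rational(1, 1341))) = Add(Rational(3959, 2375), Rational(2425, 1341)) = Rational(11068394, 3184875)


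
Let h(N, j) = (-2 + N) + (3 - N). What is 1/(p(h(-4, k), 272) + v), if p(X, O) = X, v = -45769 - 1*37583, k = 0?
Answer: -1/83351 ≈ -1.1997e-5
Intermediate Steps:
h(N, j) = 1
v = -83352 (v = -45769 - 37583 = -83352)
1/(p(h(-4, k), 272) + v) = 1/(1 - 83352) = 1/(-83351) = -1/83351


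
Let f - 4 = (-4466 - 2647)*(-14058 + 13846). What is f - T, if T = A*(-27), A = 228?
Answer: 1514116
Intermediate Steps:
T = -6156 (T = 228*(-27) = -6156)
f = 1507960 (f = 4 + (-4466 - 2647)*(-14058 + 13846) = 4 - 7113*(-212) = 4 + 1507956 = 1507960)
f - T = 1507960 - 1*(-6156) = 1507960 + 6156 = 1514116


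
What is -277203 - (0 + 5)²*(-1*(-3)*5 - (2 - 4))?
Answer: -277628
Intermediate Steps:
-277203 - (0 + 5)²*(-1*(-3)*5 - (2 - 4)) = -277203 - 5²*(3*5 - (-2)) = -277203 - 25*(15 - 1*(-2)) = -277203 - 25*(15 + 2) = -277203 - 25*17 = -277203 - 1*425 = -277203 - 425 = -277628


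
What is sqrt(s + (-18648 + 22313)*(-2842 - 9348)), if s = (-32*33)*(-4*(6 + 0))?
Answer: I*sqrt(44651006) ≈ 6682.1*I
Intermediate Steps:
s = 25344 (s = -(-4224)*6 = -1056*(-24) = 25344)
sqrt(s + (-18648 + 22313)*(-2842 - 9348)) = sqrt(25344 + (-18648 + 22313)*(-2842 - 9348)) = sqrt(25344 + 3665*(-12190)) = sqrt(25344 - 44676350) = sqrt(-44651006) = I*sqrt(44651006)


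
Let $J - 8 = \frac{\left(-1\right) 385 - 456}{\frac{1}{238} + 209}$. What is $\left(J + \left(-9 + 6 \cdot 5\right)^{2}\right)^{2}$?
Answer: $\frac{489933832533601}{2474366049} \approx 1.98 \cdot 10^{5}$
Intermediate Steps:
$J = \frac{197786}{49743}$ ($J = 8 + \frac{\left(-1\right) 385 - 456}{\frac{1}{238} + 209} = 8 + \frac{-385 - 456}{\frac{1}{238} + 209} = 8 - \frac{841}{\frac{49743}{238}} = 8 - \frac{200158}{49743} = \frac{197786}{49743} \approx 3.9762$)
$\left(J + \left(-9 + 6 \cdot 5\right)^{2}\right)^{2} = \left(\frac{197786}{49743} + \left(-9 + 6 \cdot 5\right)^{2}\right)^{2} = \left(\frac{197786}{49743} + \left(-9 + 30\right)^{2}\right)^{2} = \left(\frac{197786}{49743} + 21^{2}\right)^{2} = \left(\frac{197786}{49743} + 441\right)^{2} = \left(\frac{22134449}{49743}\right)^{2} = \frac{489933832533601}{2474366049}$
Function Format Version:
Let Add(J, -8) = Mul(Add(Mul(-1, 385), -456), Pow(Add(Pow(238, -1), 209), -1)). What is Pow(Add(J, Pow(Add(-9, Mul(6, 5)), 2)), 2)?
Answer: Rational(489933832533601, 2474366049) ≈ 1.9800e+5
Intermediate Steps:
J = Rational(197786, 49743) (J = Add(8, Mul(Add(Mul(-1, 385), -456), Pow(Add(Pow(238, -1), 209), -1))) = Add(8, Mul(Add(-385, -456), Pow(Add(Rational(1, 238), 209), -1))) = Add(8, Mul(-841, Pow(Rational(49743, 238), -1))) = Add(8, Mul(-841, Rational(238, 49743))) = Add(8, Rational(-200158, 49743)) = Rational(197786, 49743) ≈ 3.9762)
Pow(Add(J, Pow(Add(-9, Mul(6, 5)), 2)), 2) = Pow(Add(Rational(197786, 49743), Pow(Add(-9, Mul(6, 5)), 2)), 2) = Pow(Add(Rational(197786, 49743), Pow(Add(-9, 30), 2)), 2) = Pow(Add(Rational(197786, 49743), Pow(21, 2)), 2) = Pow(Add(Rational(197786, 49743), 441), 2) = Pow(Rational(22134449, 49743), 2) = Rational(489933832533601, 2474366049)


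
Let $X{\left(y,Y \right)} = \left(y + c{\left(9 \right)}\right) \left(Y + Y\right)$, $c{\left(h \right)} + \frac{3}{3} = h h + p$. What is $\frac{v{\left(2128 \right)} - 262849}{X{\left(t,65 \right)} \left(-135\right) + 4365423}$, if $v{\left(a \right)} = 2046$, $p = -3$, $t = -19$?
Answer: $- \frac{260803}{3347523} \approx -0.077909$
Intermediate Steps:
$c{\left(h \right)} = -4 + h^{2}$ ($c{\left(h \right)} = -1 + \left(h h - 3\right) = -1 + \left(h^{2} - 3\right) = -1 + \left(-3 + h^{2}\right) = -4 + h^{2}$)
$X{\left(y,Y \right)} = 2 Y \left(77 + y\right)$ ($X{\left(y,Y \right)} = \left(y - \left(4 - 9^{2}\right)\right) \left(Y + Y\right) = \left(y + \left(-4 + 81\right)\right) 2 Y = \left(y + 77\right) 2 Y = \left(77 + y\right) 2 Y = 2 Y \left(77 + y\right)$)
$\frac{v{\left(2128 \right)} - 262849}{X{\left(t,65 \right)} \left(-135\right) + 4365423} = \frac{2046 - 262849}{2 \cdot 65 \left(77 - 19\right) \left(-135\right) + 4365423} = - \frac{260803}{2 \cdot 65 \cdot 58 \left(-135\right) + 4365423} = - \frac{260803}{7540 \left(-135\right) + 4365423} = - \frac{260803}{-1017900 + 4365423} = - \frac{260803}{3347523}$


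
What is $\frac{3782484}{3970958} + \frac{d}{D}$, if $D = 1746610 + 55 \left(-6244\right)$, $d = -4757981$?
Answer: $- \frac{6793099495919}{2786004278010} \approx -2.4383$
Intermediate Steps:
$D = 1403190$ ($D = 1746610 - 343420 = 1403190$)
$\frac{3782484}{3970958} + \frac{d}{D} = \frac{3782484}{3970958} - \frac{4757981}{1403190} = 3782484 \cdot \frac{1}{3970958} - \frac{4757981}{1403190} = \frac{1891242}{1985479} - \frac{4757981}{1403190} = - \frac{6793099495919}{2786004278010}$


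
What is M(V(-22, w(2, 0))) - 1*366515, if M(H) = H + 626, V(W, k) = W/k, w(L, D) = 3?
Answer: -1097689/3 ≈ -3.6590e+5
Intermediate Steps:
M(H) = 626 + H
M(V(-22, w(2, 0))) - 1*366515 = (626 - 22/3) - 1*366515 = (626 - 22*1/3) - 366515 = (626 - 22/3) - 366515 = 1856/3 - 366515 = -1097689/3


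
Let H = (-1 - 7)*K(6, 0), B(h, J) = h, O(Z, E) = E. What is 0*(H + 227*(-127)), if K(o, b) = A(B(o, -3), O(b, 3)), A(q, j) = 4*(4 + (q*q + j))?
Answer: 0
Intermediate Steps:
A(q, j) = 16 + 4*j + 4*q² (A(q, j) = 4*(4 + (q² + j)) = 4*(4 + (j + q²)) = 4*(4 + j + q²) = 16 + 4*j + 4*q²)
K(o, b) = 28 + 4*o² (K(o, b) = 16 + 4*3 + 4*o² = 16 + 12 + 4*o² = 28 + 4*o²)
H = -1376 (H = (-1 - 7)*(28 + 4*6²) = -8*(28 + 4*36) = -8*(28 + 144) = -8*172 = -1376)
0*(H + 227*(-127)) = 0*(-1376 + 227*(-127)) = 0*(-1376 - 28829) = 0*(-30205) = 0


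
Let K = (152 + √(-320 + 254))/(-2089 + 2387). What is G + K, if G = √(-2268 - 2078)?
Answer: 76/149 + I*√4346 + I*√66/298 ≈ 0.51007 + 65.951*I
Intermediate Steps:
G = I*√4346 (G = √(-4346) = I*√4346 ≈ 65.924*I)
K = 76/149 + I*√66/298 (K = (152 + √(-66))/298 = (152 + I*√66)*(1/298) = 76/149 + I*√66/298 ≈ 0.51007 + 0.027262*I)
G + K = I*√4346 + (76/149 + I*√66/298) = 76/149 + I*√4346 + I*√66/298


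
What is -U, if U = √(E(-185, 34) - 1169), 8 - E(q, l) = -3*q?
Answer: -2*I*√429 ≈ -41.425*I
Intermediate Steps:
E(q, l) = 8 + 3*q (E(q, l) = 8 - (-3)*q = 8 + 3*q)
U = 2*I*√429 (U = √((8 + 3*(-185)) - 1169) = √((8 - 555) - 1169) = √(-547 - 1169) = √(-1716) = 2*I*√429 ≈ 41.425*I)
-U = -2*I*√429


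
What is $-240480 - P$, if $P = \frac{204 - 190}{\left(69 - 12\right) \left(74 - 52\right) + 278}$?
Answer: $- \frac{184207687}{766} \approx -2.4048 \cdot 10^{5}$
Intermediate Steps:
$P = \frac{7}{766}$ ($P = \frac{14}{57 \cdot 22 + 278} = \frac{14}{1254 + 278} = \frac{14}{1532} = 14 \cdot \frac{1}{1532} = \frac{7}{766} \approx 0.0091384$)
$-240480 - P = -240480 - \frac{7}{766} = - \frac{184207687}{766}$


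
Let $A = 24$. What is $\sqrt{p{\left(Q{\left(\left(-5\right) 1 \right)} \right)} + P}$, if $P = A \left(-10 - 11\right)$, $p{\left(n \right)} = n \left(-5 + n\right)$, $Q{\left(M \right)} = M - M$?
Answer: $6 i \sqrt{14} \approx 22.45 i$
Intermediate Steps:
$Q{\left(M \right)} = 0$
$P = -504$ ($P = 24 \left(-10 - 11\right) = 24 \left(-21\right) = -504$)
$\sqrt{p{\left(Q{\left(\left(-5\right) 1 \right)} \right)} + P} = \sqrt{0 \left(-5 + 0\right) - 504} = \sqrt{0 \left(-5\right) - 504} = \sqrt{0 - 504} = \sqrt{-504} = 6 i \sqrt{14}$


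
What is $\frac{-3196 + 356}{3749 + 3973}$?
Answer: $- \frac{1420}{3861} \approx -0.36778$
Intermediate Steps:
$\frac{-3196 + 356}{3749 + 3973} = - \frac{2840}{7722} = \left(-2840\right) \frac{1}{7722} = - \frac{1420}{3861}$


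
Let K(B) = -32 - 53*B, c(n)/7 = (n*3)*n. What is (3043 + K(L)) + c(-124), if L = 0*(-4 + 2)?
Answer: 325907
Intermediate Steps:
c(n) = 21*n² (c(n) = 7*((n*3)*n) = 7*((3*n)*n) = 7*(3*n²) = 21*n²)
L = 0 (L = 0*(-2) = 0)
(3043 + K(L)) + c(-124) = (3043 + (-32 - 53*0)) + 21*(-124)² = (3043 + (-32 + 0)) + 21*15376 = (3043 - 32) + 322896 = 3011 + 322896 = 325907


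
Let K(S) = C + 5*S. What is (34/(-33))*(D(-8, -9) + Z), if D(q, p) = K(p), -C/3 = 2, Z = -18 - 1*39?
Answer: 1224/11 ≈ 111.27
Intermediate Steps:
Z = -57 (Z = -18 - 39 = -57)
C = -6 (C = -3*2 = -6)
K(S) = -6 + 5*S
D(q, p) = -6 + 5*p
(34/(-33))*(D(-8, -9) + Z) = (34/(-33))*((-6 + 5*(-9)) - 57) = (34*(-1/33))*((-6 - 45) - 57) = -34*(-51 - 57)/33 = -34/33*(-108) = 1224/11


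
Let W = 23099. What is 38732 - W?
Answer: 15633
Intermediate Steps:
38732 - W = 38732 - 1*23099 = 38732 - 23099 = 15633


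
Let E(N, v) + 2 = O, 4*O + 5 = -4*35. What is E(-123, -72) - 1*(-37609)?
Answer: 150283/4 ≈ 37571.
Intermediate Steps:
O = -145/4 (O = -5/4 + (-4*35)/4 = -5/4 + (¼)*(-140) = -5/4 - 35 = -145/4 ≈ -36.250)
E(N, v) = -153/4 (E(N, v) = -2 - 145/4 = -153/4)
E(-123, -72) - 1*(-37609) = -153/4 - 1*(-37609) = -153/4 + 37609 = 150283/4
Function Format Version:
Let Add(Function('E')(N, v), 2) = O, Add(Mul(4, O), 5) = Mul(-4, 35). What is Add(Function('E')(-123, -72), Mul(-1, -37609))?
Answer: Rational(150283, 4) ≈ 37571.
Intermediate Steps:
O = Rational(-145, 4) (O = Add(Rational(-5, 4), Mul(Rational(1, 4), Mul(-4, 35))) = Add(Rational(-5, 4), Mul(Rational(1, 4), -140)) = Add(Rational(-5, 4), -35) = Rational(-145, 4) ≈ -36.250)
Function('E')(N, v) = Rational(-153, 4) (Function('E')(N, v) = Add(-2, Rational(-145, 4)) = Rational(-153, 4))
Add(Function('E')(-123, -72), Mul(-1, -37609)) = Add(Rational(-153, 4), Mul(-1, -37609)) = Add(Rational(-153, 4), 37609) = Rational(150283, 4)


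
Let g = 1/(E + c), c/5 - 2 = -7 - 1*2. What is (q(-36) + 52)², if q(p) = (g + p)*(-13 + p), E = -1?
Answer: 4280430625/1296 ≈ 3.3028e+6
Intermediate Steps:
c = -35 (c = 10 + 5*(-7 - 1*2) = 10 + 5*(-7 - 2) = 10 + 5*(-9) = 10 - 45 = -35)
g = -1/36 (g = 1/(-1 - 35) = 1/(-36) = -1/36 ≈ -0.027778)
q(p) = (-13 + p)*(-1/36 + p) (q(p) = (-1/36 + p)*(-13 + p) = (-13 + p)*(-1/36 + p))
(q(-36) + 52)² = ((13/36 + (-36)² - 469/36*(-36)) + 52)² = ((13/36 + 1296 + 469) + 52)² = (63553/36 + 52)² = (65425/36)² = 4280430625/1296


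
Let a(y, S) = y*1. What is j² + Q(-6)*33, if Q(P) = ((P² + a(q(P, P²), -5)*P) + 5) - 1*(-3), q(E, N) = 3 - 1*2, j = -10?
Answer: 1354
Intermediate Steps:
q(E, N) = 1 (q(E, N) = 3 - 2 = 1)
a(y, S) = y
Q(P) = 8 + P + P² (Q(P) = ((P² + 1*P) + 5) - 1*(-3) = ((P² + P) + 5) + 3 = ((P + P²) + 5) + 3 = (5 + P + P²) + 3 = 8 + P + P²)
j² + Q(-6)*33 = (-10)² + (8 - 6 + (-6)²)*33 = 100 + (8 - 6 + 36)*33 = 100 + 38*33 = 100 + 1254 = 1354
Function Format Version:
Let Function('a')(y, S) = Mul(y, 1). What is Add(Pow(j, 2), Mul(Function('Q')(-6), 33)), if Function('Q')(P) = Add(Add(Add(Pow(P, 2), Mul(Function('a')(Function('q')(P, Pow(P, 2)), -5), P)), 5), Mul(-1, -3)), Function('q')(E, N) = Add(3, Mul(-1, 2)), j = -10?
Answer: 1354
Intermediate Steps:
Function('q')(E, N) = 1 (Function('q')(E, N) = Add(3, -2) = 1)
Function('a')(y, S) = y
Function('Q')(P) = Add(8, P, Pow(P, 2)) (Function('Q')(P) = Add(Add(Add(Pow(P, 2), Mul(1, P)), 5), Mul(-1, -3)) = Add(Add(Add(Pow(P, 2), P), 5), 3) = Add(Add(Add(P, Pow(P, 2)), 5), 3) = Add(Add(5, P, Pow(P, 2)), 3) = Add(8, P, Pow(P, 2)))
Add(Pow(j, 2), Mul(Function('Q')(-6), 33)) = Add(Pow(-10, 2), Mul(Add(8, -6, Pow(-6, 2)), 33)) = Add(100, Mul(Add(8, -6, 36), 33)) = Add(100, Mul(38, 33)) = Add(100, 1254) = 1354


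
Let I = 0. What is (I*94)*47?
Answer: 0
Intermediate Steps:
(I*94)*47 = (0*94)*47 = 0*47 = 0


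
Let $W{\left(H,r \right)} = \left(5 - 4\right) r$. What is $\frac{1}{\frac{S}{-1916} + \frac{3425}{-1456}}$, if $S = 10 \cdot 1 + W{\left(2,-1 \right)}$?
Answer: $- \frac{697424}{1643851} \approx -0.42426$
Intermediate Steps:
$W{\left(H,r \right)} = r$ ($W{\left(H,r \right)} = 1 r = r$)
$S = 9$ ($S = 10 \cdot 1 - 1 = 10 - 1 = 9$)
$\frac{1}{\frac{S}{-1916} + \frac{3425}{-1456}} = \frac{1}{\frac{9}{-1916} + \frac{3425}{-1456}} = \frac{1}{9 \left(- \frac{1}{1916}\right) + 3425 \left(- \frac{1}{1456}\right)} = \frac{1}{- \frac{9}{1916} - \frac{3425}{1456}} = \frac{1}{- \frac{1643851}{697424}} = - \frac{697424}{1643851}$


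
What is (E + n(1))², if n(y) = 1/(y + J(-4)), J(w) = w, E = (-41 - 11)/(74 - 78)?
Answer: 1444/9 ≈ 160.44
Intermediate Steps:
E = 13 (E = -52/(-4) = -52*(-¼) = 13)
n(y) = 1/(-4 + y) (n(y) = 1/(y - 4) = 1/(-4 + y))
(E + n(1))² = (13 + 1/(-4 + 1))² = (13 + 1/(-3))² = (13 - ⅓)² = (38/3)² = 1444/9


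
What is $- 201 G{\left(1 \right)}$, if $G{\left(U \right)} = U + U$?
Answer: $-402$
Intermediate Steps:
$G{\left(U \right)} = 2 U$
$- 201 G{\left(1 \right)} = - 201 \cdot 2 \cdot 1 = \left(-201\right) 2 = -402$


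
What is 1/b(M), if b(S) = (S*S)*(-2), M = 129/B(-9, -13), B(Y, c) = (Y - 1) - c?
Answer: -1/3698 ≈ -0.00027042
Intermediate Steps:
B(Y, c) = -1 + Y - c (B(Y, c) = (-1 + Y) - c = -1 + Y - c)
M = 43 (M = 129/(-1 - 9 - 1*(-13)) = 129/(-1 - 9 + 13) = 129/3 = 129*(1/3) = 43)
b(S) = -2*S**2 (b(S) = S**2*(-2) = -2*S**2)
1/b(M) = 1/(-2*43**2) = 1/(-2*1849) = 1/(-3698) = -1/3698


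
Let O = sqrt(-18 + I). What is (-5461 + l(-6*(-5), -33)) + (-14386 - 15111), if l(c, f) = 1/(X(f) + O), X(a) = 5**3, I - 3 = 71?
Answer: -544260977/15569 - 2*sqrt(14)/15569 ≈ -34958.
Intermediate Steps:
I = 74 (I = 3 + 71 = 74)
O = 2*sqrt(14) (O = sqrt(-18 + 74) = sqrt(56) = 2*sqrt(14) ≈ 7.4833)
X(a) = 125
l(c, f) = 1/(125 + 2*sqrt(14))
(-5461 + l(-6*(-5), -33)) + (-14386 - 15111) = (-5461 + (125/15569 - 2*sqrt(14)/15569)) + (-14386 - 15111) = (-85022184/15569 - 2*sqrt(14)/15569) - 29497 = -544260977/15569 - 2*sqrt(14)/15569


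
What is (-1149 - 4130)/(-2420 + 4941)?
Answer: -5279/2521 ≈ -2.0940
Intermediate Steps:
(-1149 - 4130)/(-2420 + 4941) = -5279/2521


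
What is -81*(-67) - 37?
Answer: 5390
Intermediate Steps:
-81*(-67) - 37 = 5427 - 37 = 5390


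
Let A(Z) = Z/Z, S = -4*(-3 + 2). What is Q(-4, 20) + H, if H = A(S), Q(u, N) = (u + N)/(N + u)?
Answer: 2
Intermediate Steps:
S = 4 (S = -4*(-1) = 4)
Q(u, N) = 1 (Q(u, N) = (N + u)/(N + u) = 1)
A(Z) = 1
H = 1
Q(-4, 20) + H = 1 + 1 = 2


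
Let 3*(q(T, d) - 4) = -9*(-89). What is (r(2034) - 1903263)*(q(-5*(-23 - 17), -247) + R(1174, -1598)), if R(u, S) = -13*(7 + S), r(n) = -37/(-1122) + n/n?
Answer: -22373213655179/561 ≈ -3.9881e+10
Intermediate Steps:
r(n) = 1159/1122 (r(n) = -37*(-1/1122) + 1 = 37/1122 + 1 = 1159/1122)
R(u, S) = -91 - 13*S
q(T, d) = 271 (q(T, d) = 4 + (-9*(-89))/3 = 4 + (1/3)*801 = 4 + 267 = 271)
(r(2034) - 1903263)*(q(-5*(-23 - 17), -247) + R(1174, -1598)) = (1159/1122 - 1903263)*(271 + (-91 - 13*(-1598))) = -2135459927*(271 + (-91 + 20774))/1122 = -2135459927*(271 + 20683)/1122 = -2135459927/1122*20954 = -22373213655179/561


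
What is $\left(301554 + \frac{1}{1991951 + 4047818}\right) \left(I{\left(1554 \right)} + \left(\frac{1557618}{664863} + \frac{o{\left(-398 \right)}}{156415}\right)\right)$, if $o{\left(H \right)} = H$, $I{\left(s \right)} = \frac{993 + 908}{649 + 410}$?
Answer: $\frac{276489612948281361171583681}{221720371699401098265} \approx 1.247 \cdot 10^{6}$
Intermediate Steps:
$I{\left(s \right)} = \frac{1901}{1059}$
$\left(301554 + \frac{1}{1991951 + 4047818}\right) \left(I{\left(1554 \right)} + \left(\frac{1557618}{664863} + \frac{o{\left(-398 \right)}}{156415}\right)\right) = \left(301554 + \frac{1}{1991951 + 4047818}\right) \left(\frac{1901}{1059} + \left(\frac{1557618}{664863} - \frac{398}{156415}\right)\right) = \left(301554 + \frac{1}{6039769}\right) \left(\frac{1901}{1059} + \left(1557618 \cdot \frac{1}{664863} - \frac{398}{156415}\right)\right) = \left(301554 + \frac{1}{6039769}\right) \left(\frac{1901}{1059} + \left(\frac{519206}{221621} - \frac{398}{156415}\right)\right) = \frac{1821316501027 \left(\frac{1901}{1059} + \frac{81123401332}{34664848715}\right)}{6039769} = \frac{1821316501027}{6039769} \cdot \frac{151807559417803}{36710074789185} = \frac{276489612948281361171583681}{221720371699401098265}$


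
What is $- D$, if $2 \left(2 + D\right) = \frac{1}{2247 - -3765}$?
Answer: $\frac{24047}{12024} \approx 1.9999$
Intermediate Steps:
$D = - \frac{24047}{12024}$ ($D = -2 + \frac{1}{2 \left(2247 - -3765\right)} = -2 + \frac{1}{2 \left(2247 + \left(-597 + 4362\right)\right)} = -2 + \frac{1}{2 \left(2247 + 3765\right)} = -2 + \frac{1}{2 \cdot 6012} = -2 + \frac{1}{2} \cdot \frac{1}{6012} = -2 + \frac{1}{12024} = - \frac{24047}{12024} \approx -1.9999$)
$- D = \left(-1\right) \left(- \frac{24047}{12024}\right) = \frac{24047}{12024}$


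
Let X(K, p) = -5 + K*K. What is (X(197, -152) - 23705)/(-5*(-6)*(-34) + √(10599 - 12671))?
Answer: -3850245/260618 - 15099*I*√518/521236 ≈ -14.774 - 0.65929*I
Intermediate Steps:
X(K, p) = -5 + K²
(X(197, -152) - 23705)/(-5*(-6)*(-34) + √(10599 - 12671)) = ((-5 + 197²) - 23705)/(-5*(-6)*(-34) + √(10599 - 12671)) = ((-5 + 38809) - 23705)/(30*(-34) + √(-2072)) = (38804 - 23705)/(-1020 + 2*I*√518) = 15099/(-1020 + 2*I*√518)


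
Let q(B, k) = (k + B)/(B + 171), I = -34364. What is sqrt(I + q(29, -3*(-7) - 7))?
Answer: I*sqrt(13745514)/20 ≈ 185.37*I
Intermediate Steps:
q(B, k) = (B + k)/(171 + B)
sqrt(I + q(29, -3*(-7) - 7)) = sqrt(-34364 + (29 + (-3*(-7) - 7))/(171 + 29)) = sqrt(-34364 + (29 + (21 - 7))/200) = sqrt(-34364 + (29 + 14)/200) = sqrt(-34364 + (1/200)*43) = sqrt(-34364 + 43/200) = sqrt(-6872757/200) = I*sqrt(13745514)/20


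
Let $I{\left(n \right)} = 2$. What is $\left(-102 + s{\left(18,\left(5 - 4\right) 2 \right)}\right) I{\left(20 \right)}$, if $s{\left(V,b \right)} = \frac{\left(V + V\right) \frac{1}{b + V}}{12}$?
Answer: $- \frac{2037}{10} \approx -203.7$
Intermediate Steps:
$s{\left(V,b \right)} = \frac{V}{6 \left(V + b\right)}$ ($s{\left(V,b \right)} = \frac{2 V}{V + b} \frac{1}{12} = \frac{V}{6 \left(V + b\right)}$)
$\left(-102 + s{\left(18,\left(5 - 4\right) 2 \right)}\right) I{\left(20 \right)} = \left(-102 + \frac{1}{6} \cdot 18 \frac{1}{18 + \left(5 - 4\right) 2}\right) 2 = \left(-102 + \frac{1}{6} \cdot 18 \frac{1}{18 + 1 \cdot 2}\right) 2 = \left(-102 + \frac{1}{6} \cdot 18 \frac{1}{18 + 2}\right) 2 = \left(-102 + \frac{1}{6} \cdot 18 \cdot \frac{1}{20}\right) 2 = \left(-102 + \frac{3}{20}\right) 2 = \left(- \frac{2037}{20}\right) 2 = - \frac{2037}{10}$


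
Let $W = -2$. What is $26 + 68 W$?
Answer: $-110$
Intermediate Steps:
$26 + 68 W = 26 + 68 \left(-2\right) = 26 - 136 = -110$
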